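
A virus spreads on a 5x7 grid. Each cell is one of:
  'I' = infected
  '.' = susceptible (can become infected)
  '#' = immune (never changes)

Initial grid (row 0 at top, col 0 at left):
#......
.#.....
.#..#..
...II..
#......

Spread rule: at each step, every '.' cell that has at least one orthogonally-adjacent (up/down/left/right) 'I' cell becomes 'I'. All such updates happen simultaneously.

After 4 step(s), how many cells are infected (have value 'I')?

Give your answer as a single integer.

Answer: 27

Derivation:
Step 0 (initial): 2 infected
Step 1: +5 new -> 7 infected
Step 2: +7 new -> 14 infected
Step 3: +8 new -> 22 infected
Step 4: +5 new -> 27 infected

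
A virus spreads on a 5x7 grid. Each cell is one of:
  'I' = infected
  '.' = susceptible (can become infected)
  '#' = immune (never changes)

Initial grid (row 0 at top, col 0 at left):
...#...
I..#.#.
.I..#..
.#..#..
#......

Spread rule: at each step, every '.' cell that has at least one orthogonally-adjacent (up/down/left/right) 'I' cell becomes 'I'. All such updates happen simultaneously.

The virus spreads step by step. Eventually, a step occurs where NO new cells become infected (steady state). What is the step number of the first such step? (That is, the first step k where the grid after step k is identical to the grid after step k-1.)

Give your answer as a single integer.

Answer: 15

Derivation:
Step 0 (initial): 2 infected
Step 1: +4 new -> 6 infected
Step 2: +5 new -> 11 infected
Step 3: +3 new -> 14 infected
Step 4: +2 new -> 16 infected
Step 5: +1 new -> 17 infected
Step 6: +1 new -> 18 infected
Step 7: +2 new -> 20 infected
Step 8: +2 new -> 22 infected
Step 9: +1 new -> 23 infected
Step 10: +1 new -> 24 infected
Step 11: +1 new -> 25 infected
Step 12: +1 new -> 26 infected
Step 13: +1 new -> 27 infected
Step 14: +1 new -> 28 infected
Step 15: +0 new -> 28 infected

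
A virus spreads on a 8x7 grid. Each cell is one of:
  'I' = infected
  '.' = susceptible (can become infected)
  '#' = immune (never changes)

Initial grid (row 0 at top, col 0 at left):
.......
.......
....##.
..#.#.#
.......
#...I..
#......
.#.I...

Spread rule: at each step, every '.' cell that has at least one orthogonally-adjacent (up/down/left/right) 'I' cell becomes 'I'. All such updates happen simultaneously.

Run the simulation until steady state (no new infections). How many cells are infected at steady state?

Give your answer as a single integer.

Answer: 47

Derivation:
Step 0 (initial): 2 infected
Step 1: +7 new -> 9 infected
Step 2: +7 new -> 16 infected
Step 3: +8 new -> 24 infected
Step 4: +2 new -> 26 infected
Step 5: +4 new -> 30 infected
Step 6: +5 new -> 35 infected
Step 7: +5 new -> 40 infected
Step 8: +4 new -> 44 infected
Step 9: +3 new -> 47 infected
Step 10: +0 new -> 47 infected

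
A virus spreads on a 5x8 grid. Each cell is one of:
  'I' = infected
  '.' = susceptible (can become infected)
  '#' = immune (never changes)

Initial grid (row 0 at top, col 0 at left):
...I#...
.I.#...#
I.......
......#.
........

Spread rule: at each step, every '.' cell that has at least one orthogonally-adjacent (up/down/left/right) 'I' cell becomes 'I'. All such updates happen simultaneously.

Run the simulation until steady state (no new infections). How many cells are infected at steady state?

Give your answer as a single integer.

Answer: 36

Derivation:
Step 0 (initial): 3 infected
Step 1: +6 new -> 9 infected
Step 2: +4 new -> 13 infected
Step 3: +3 new -> 16 infected
Step 4: +3 new -> 19 infected
Step 5: +4 new -> 23 infected
Step 6: +4 new -> 27 infected
Step 7: +4 new -> 31 infected
Step 8: +3 new -> 34 infected
Step 9: +2 new -> 36 infected
Step 10: +0 new -> 36 infected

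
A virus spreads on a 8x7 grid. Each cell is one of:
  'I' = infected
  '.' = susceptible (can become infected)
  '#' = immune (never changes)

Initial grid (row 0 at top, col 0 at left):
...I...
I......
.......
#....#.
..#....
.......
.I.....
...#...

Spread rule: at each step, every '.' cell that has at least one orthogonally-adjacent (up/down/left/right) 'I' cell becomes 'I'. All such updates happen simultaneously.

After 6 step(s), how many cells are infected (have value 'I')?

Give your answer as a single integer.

Step 0 (initial): 3 infected
Step 1: +10 new -> 13 infected
Step 2: +12 new -> 25 infected
Step 3: +9 new -> 34 infected
Step 4: +8 new -> 42 infected
Step 5: +5 new -> 47 infected
Step 6: +4 new -> 51 infected

Answer: 51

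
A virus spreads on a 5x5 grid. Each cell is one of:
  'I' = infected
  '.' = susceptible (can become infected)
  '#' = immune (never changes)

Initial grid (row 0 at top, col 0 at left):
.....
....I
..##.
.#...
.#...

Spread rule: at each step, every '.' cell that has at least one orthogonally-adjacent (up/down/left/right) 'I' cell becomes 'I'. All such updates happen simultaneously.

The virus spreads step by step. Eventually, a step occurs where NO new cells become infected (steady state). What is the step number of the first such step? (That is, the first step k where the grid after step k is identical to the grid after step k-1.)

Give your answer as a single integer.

Step 0 (initial): 1 infected
Step 1: +3 new -> 4 infected
Step 2: +3 new -> 7 infected
Step 3: +4 new -> 11 infected
Step 4: +5 new -> 16 infected
Step 5: +3 new -> 19 infected
Step 6: +1 new -> 20 infected
Step 7: +1 new -> 21 infected
Step 8: +0 new -> 21 infected

Answer: 8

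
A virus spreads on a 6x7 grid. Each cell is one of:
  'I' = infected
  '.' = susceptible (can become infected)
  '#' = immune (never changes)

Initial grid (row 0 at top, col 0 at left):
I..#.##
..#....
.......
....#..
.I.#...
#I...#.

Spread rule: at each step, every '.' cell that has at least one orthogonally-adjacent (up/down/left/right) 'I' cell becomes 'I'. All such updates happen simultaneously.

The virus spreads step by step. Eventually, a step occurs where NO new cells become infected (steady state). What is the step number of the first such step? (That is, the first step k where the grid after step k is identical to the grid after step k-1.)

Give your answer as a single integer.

Answer: 9

Derivation:
Step 0 (initial): 3 infected
Step 1: +6 new -> 9 infected
Step 2: +7 new -> 16 infected
Step 3: +3 new -> 19 infected
Step 4: +2 new -> 21 infected
Step 5: +3 new -> 24 infected
Step 6: +4 new -> 28 infected
Step 7: +5 new -> 33 infected
Step 8: +1 new -> 34 infected
Step 9: +0 new -> 34 infected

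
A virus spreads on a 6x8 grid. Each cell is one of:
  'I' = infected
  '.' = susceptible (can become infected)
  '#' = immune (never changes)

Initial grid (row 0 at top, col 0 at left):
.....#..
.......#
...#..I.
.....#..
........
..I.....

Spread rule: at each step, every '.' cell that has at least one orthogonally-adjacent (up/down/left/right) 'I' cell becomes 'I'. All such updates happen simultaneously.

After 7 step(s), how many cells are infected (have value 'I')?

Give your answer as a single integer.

Answer: 44

Derivation:
Step 0 (initial): 2 infected
Step 1: +7 new -> 9 infected
Step 2: +10 new -> 19 infected
Step 3: +12 new -> 31 infected
Step 4: +6 new -> 37 infected
Step 5: +4 new -> 41 infected
Step 6: +2 new -> 43 infected
Step 7: +1 new -> 44 infected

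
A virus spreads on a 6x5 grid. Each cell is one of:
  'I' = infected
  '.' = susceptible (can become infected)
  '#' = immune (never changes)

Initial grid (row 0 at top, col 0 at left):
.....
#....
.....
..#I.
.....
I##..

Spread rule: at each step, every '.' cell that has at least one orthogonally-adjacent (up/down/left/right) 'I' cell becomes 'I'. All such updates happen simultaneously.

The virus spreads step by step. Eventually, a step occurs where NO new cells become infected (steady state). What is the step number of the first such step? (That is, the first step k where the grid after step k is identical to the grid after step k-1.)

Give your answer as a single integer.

Answer: 7

Derivation:
Step 0 (initial): 2 infected
Step 1: +4 new -> 6 infected
Step 2: +8 new -> 14 infected
Step 3: +7 new -> 21 infected
Step 4: +3 new -> 24 infected
Step 5: +1 new -> 25 infected
Step 6: +1 new -> 26 infected
Step 7: +0 new -> 26 infected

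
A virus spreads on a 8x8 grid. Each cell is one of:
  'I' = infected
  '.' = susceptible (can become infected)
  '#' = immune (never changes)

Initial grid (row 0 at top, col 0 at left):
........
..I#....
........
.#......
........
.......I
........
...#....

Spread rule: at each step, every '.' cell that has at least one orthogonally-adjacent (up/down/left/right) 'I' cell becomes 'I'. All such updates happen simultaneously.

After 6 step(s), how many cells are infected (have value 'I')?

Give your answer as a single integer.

Step 0 (initial): 2 infected
Step 1: +6 new -> 8 infected
Step 2: +11 new -> 19 infected
Step 3: +12 new -> 31 infected
Step 4: +15 new -> 46 infected
Step 5: +9 new -> 55 infected
Step 6: +3 new -> 58 infected

Answer: 58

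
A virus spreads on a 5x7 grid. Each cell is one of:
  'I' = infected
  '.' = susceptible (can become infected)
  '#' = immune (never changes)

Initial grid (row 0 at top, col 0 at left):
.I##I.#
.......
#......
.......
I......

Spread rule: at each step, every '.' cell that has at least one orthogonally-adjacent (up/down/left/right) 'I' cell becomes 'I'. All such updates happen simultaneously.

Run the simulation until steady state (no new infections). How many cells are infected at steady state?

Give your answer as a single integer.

Answer: 31

Derivation:
Step 0 (initial): 3 infected
Step 1: +6 new -> 9 infected
Step 2: +8 new -> 17 infected
Step 3: +7 new -> 24 infected
Step 4: +4 new -> 28 infected
Step 5: +2 new -> 30 infected
Step 6: +1 new -> 31 infected
Step 7: +0 new -> 31 infected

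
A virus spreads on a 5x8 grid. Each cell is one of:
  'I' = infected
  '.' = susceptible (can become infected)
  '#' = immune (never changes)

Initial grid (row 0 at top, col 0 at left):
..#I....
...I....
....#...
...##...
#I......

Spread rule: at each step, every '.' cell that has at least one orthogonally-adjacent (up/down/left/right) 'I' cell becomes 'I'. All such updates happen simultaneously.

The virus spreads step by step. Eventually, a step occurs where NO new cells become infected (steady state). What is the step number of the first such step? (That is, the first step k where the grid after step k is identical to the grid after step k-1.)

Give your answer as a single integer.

Step 0 (initial): 3 infected
Step 1: +6 new -> 9 infected
Step 2: +8 new -> 17 infected
Step 3: +7 new -> 24 infected
Step 4: +6 new -> 30 infected
Step 5: +3 new -> 33 infected
Step 6: +2 new -> 35 infected
Step 7: +0 new -> 35 infected

Answer: 7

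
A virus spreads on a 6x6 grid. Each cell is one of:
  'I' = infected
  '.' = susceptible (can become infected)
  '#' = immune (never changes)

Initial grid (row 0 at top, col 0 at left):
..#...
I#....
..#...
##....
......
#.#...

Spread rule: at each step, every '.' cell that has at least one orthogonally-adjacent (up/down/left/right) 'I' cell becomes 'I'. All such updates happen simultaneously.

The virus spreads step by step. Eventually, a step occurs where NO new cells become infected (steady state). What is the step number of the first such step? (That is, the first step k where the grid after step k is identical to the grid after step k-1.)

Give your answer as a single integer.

Step 0 (initial): 1 infected
Step 1: +2 new -> 3 infected
Step 2: +2 new -> 5 infected
Step 3: +0 new -> 5 infected

Answer: 3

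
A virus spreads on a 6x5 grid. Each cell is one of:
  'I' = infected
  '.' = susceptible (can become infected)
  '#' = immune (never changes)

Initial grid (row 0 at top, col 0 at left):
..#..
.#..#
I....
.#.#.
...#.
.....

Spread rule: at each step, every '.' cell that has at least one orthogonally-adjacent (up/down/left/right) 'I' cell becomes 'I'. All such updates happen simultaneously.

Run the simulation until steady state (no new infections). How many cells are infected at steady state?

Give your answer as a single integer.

Step 0 (initial): 1 infected
Step 1: +3 new -> 4 infected
Step 2: +3 new -> 7 infected
Step 3: +6 new -> 13 infected
Step 4: +4 new -> 17 infected
Step 5: +3 new -> 20 infected
Step 6: +3 new -> 23 infected
Step 7: +1 new -> 24 infected
Step 8: +0 new -> 24 infected

Answer: 24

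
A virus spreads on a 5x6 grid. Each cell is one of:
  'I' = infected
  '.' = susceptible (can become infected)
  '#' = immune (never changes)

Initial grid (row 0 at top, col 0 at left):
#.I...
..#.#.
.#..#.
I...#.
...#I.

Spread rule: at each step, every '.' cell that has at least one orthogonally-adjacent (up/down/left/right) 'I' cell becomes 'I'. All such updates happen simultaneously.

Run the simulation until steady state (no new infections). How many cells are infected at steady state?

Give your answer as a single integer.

Step 0 (initial): 3 infected
Step 1: +6 new -> 9 infected
Step 2: +7 new -> 16 infected
Step 3: +6 new -> 22 infected
Step 4: +1 new -> 23 infected
Step 5: +0 new -> 23 infected

Answer: 23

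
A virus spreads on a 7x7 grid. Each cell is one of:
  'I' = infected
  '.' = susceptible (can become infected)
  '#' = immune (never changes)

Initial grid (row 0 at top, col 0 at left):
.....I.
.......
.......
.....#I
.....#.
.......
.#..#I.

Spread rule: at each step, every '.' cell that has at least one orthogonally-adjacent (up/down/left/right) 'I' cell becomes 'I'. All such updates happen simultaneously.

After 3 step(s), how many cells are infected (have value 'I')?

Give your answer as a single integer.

Step 0 (initial): 3 infected
Step 1: +7 new -> 10 infected
Step 2: +6 new -> 16 infected
Step 3: +5 new -> 21 infected

Answer: 21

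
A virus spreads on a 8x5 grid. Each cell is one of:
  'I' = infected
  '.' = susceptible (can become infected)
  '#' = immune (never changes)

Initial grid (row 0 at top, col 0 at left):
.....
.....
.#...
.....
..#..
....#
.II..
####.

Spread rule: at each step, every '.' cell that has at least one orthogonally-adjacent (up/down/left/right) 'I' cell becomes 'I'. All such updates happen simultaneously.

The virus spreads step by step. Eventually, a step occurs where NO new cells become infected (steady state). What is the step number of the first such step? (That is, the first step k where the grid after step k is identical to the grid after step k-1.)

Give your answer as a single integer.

Step 0 (initial): 2 infected
Step 1: +4 new -> 6 infected
Step 2: +4 new -> 10 infected
Step 3: +4 new -> 14 infected
Step 4: +4 new -> 18 infected
Step 5: +4 new -> 22 infected
Step 6: +4 new -> 26 infected
Step 7: +5 new -> 31 infected
Step 8: +2 new -> 33 infected
Step 9: +0 new -> 33 infected

Answer: 9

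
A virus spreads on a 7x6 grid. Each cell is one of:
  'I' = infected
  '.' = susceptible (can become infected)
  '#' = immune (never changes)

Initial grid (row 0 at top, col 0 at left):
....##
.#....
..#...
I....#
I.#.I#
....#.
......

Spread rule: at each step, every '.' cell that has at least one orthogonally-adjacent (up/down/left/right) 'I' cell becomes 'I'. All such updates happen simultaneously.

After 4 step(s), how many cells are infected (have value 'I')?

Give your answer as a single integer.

Answer: 29

Derivation:
Step 0 (initial): 3 infected
Step 1: +6 new -> 9 infected
Step 2: +8 new -> 17 infected
Step 3: +7 new -> 24 infected
Step 4: +5 new -> 29 infected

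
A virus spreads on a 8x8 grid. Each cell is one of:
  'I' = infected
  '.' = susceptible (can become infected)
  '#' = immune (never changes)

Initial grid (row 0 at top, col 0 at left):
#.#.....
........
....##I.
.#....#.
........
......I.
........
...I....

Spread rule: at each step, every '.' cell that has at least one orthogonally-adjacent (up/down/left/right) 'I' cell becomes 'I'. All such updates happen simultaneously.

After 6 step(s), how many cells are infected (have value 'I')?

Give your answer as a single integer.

Step 0 (initial): 3 infected
Step 1: +9 new -> 12 infected
Step 2: +15 new -> 27 infected
Step 3: +10 new -> 37 infected
Step 4: +7 new -> 44 infected
Step 5: +6 new -> 50 infected
Step 6: +3 new -> 53 infected

Answer: 53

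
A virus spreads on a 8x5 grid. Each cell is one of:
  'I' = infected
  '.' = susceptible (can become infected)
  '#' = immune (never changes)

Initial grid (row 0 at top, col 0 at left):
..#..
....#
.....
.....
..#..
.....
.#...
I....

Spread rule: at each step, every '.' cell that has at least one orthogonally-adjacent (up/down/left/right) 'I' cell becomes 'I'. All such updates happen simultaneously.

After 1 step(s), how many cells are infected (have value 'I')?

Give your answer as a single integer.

Step 0 (initial): 1 infected
Step 1: +2 new -> 3 infected

Answer: 3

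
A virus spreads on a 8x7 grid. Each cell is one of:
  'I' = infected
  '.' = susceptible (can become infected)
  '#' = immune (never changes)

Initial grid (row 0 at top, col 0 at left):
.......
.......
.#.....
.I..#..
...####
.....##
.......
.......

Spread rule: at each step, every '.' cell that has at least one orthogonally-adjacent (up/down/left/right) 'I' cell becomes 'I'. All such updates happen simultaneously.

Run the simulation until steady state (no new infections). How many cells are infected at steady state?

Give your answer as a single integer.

Step 0 (initial): 1 infected
Step 1: +3 new -> 4 infected
Step 2: +6 new -> 10 infected
Step 3: +6 new -> 16 infected
Step 4: +9 new -> 25 infected
Step 5: +8 new -> 33 infected
Step 6: +6 new -> 39 infected
Step 7: +5 new -> 44 infected
Step 8: +3 new -> 47 infected
Step 9: +1 new -> 48 infected
Step 10: +0 new -> 48 infected

Answer: 48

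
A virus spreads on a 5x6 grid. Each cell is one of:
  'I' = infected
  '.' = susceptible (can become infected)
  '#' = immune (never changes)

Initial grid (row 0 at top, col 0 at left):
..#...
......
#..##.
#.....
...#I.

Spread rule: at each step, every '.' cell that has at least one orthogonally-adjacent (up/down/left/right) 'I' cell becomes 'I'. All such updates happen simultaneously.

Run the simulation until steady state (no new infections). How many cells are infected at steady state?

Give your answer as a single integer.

Step 0 (initial): 1 infected
Step 1: +2 new -> 3 infected
Step 2: +2 new -> 5 infected
Step 3: +2 new -> 7 infected
Step 4: +4 new -> 11 infected
Step 5: +5 new -> 16 infected
Step 6: +4 new -> 20 infected
Step 7: +3 new -> 23 infected
Step 8: +1 new -> 24 infected
Step 9: +0 new -> 24 infected

Answer: 24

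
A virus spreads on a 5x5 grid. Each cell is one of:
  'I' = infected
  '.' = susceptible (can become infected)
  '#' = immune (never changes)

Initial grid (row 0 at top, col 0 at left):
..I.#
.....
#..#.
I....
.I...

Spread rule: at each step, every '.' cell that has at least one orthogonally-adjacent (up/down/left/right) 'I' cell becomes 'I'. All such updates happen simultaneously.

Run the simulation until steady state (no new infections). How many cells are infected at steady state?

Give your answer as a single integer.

Answer: 22

Derivation:
Step 0 (initial): 3 infected
Step 1: +6 new -> 9 infected
Step 2: +7 new -> 16 infected
Step 3: +4 new -> 20 infected
Step 4: +2 new -> 22 infected
Step 5: +0 new -> 22 infected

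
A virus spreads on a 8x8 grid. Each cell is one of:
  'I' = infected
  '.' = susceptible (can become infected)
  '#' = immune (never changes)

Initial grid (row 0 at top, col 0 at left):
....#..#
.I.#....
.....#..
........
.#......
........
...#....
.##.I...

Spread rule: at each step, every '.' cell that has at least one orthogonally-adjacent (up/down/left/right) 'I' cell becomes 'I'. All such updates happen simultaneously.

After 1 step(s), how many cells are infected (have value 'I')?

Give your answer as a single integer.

Answer: 9

Derivation:
Step 0 (initial): 2 infected
Step 1: +7 new -> 9 infected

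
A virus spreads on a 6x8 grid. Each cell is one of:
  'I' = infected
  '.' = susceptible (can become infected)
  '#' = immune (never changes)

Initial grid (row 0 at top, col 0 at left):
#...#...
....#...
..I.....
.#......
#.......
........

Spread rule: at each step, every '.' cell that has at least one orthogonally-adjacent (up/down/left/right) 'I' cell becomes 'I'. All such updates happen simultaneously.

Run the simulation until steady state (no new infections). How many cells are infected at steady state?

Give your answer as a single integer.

Step 0 (initial): 1 infected
Step 1: +4 new -> 5 infected
Step 2: +7 new -> 12 infected
Step 3: +9 new -> 21 infected
Step 4: +6 new -> 27 infected
Step 5: +7 new -> 34 infected
Step 6: +5 new -> 39 infected
Step 7: +3 new -> 42 infected
Step 8: +1 new -> 43 infected
Step 9: +0 new -> 43 infected

Answer: 43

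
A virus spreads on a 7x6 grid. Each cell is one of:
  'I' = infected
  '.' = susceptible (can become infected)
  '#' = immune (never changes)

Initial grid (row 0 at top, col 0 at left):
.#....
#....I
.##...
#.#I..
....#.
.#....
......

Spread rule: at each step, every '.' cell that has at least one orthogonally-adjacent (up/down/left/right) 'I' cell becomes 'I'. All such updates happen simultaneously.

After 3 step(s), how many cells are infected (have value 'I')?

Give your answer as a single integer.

Step 0 (initial): 2 infected
Step 1: +6 new -> 8 infected
Step 2: +6 new -> 14 infected
Step 3: +7 new -> 21 infected

Answer: 21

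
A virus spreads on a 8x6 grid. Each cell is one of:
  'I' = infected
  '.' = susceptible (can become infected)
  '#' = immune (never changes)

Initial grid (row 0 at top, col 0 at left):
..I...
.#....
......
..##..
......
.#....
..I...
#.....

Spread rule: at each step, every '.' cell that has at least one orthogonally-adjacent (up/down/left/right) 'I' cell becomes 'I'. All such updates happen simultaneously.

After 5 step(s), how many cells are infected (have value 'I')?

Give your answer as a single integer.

Step 0 (initial): 2 infected
Step 1: +7 new -> 9 infected
Step 2: +10 new -> 19 infected
Step 3: +11 new -> 30 infected
Step 4: +8 new -> 38 infected
Step 5: +4 new -> 42 infected

Answer: 42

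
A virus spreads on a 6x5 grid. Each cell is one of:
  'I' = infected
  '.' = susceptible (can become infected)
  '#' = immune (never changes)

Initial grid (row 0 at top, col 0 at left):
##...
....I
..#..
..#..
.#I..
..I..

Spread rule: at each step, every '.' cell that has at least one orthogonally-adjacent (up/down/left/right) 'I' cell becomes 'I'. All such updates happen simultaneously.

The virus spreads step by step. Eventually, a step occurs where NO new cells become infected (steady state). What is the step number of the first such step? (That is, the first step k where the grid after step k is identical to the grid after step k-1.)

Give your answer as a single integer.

Step 0 (initial): 3 infected
Step 1: +6 new -> 9 infected
Step 2: +8 new -> 17 infected
Step 3: +3 new -> 20 infected
Step 4: +3 new -> 23 infected
Step 5: +2 new -> 25 infected
Step 6: +0 new -> 25 infected

Answer: 6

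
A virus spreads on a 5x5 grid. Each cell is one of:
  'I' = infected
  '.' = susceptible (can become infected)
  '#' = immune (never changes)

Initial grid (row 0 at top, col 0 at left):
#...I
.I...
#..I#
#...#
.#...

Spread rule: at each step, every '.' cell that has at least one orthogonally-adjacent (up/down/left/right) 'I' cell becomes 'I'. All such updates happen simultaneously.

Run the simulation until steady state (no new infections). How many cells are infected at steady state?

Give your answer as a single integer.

Step 0 (initial): 3 infected
Step 1: +9 new -> 12 infected
Step 2: +4 new -> 16 infected
Step 3: +2 new -> 18 infected
Step 4: +0 new -> 18 infected

Answer: 18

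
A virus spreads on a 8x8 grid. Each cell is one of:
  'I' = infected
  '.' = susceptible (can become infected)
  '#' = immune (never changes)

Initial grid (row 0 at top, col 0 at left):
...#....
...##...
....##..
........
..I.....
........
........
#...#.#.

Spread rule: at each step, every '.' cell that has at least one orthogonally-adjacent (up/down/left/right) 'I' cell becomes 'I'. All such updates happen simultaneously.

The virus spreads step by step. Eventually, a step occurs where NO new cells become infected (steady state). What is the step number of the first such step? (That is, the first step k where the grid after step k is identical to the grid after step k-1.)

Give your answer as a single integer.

Answer: 11

Derivation:
Step 0 (initial): 1 infected
Step 1: +4 new -> 5 infected
Step 2: +8 new -> 13 infected
Step 3: +11 new -> 24 infected
Step 4: +10 new -> 34 infected
Step 5: +6 new -> 40 infected
Step 6: +6 new -> 46 infected
Step 7: +3 new -> 49 infected
Step 8: +4 new -> 53 infected
Step 9: +2 new -> 55 infected
Step 10: +1 new -> 56 infected
Step 11: +0 new -> 56 infected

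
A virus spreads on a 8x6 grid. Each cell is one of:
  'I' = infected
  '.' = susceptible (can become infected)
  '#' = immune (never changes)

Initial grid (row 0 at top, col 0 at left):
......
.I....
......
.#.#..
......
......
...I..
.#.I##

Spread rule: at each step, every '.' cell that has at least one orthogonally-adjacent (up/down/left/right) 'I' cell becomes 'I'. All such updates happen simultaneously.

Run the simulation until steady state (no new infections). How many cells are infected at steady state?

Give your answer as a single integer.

Answer: 43

Derivation:
Step 0 (initial): 3 infected
Step 1: +8 new -> 11 infected
Step 2: +10 new -> 21 infected
Step 3: +10 new -> 31 infected
Step 4: +9 new -> 40 infected
Step 5: +3 new -> 43 infected
Step 6: +0 new -> 43 infected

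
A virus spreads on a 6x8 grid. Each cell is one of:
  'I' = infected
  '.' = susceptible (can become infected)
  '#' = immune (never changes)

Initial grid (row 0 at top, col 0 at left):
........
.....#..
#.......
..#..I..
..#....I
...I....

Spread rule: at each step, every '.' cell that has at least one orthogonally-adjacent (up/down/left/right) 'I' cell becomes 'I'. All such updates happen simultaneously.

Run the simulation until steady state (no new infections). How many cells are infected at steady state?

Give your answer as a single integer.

Step 0 (initial): 3 infected
Step 1: +10 new -> 13 infected
Step 2: +8 new -> 21 infected
Step 3: +6 new -> 27 infected
Step 4: +7 new -> 34 infected
Step 5: +5 new -> 39 infected
Step 6: +2 new -> 41 infected
Step 7: +2 new -> 43 infected
Step 8: +1 new -> 44 infected
Step 9: +0 new -> 44 infected

Answer: 44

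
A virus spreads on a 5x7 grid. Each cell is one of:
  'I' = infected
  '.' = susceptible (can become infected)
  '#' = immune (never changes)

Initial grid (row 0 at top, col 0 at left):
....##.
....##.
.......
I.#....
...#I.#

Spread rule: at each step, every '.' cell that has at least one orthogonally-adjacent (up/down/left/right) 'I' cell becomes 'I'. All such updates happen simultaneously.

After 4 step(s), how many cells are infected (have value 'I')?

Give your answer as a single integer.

Answer: 24

Derivation:
Step 0 (initial): 2 infected
Step 1: +5 new -> 7 infected
Step 2: +6 new -> 13 infected
Step 3: +7 new -> 20 infected
Step 4: +4 new -> 24 infected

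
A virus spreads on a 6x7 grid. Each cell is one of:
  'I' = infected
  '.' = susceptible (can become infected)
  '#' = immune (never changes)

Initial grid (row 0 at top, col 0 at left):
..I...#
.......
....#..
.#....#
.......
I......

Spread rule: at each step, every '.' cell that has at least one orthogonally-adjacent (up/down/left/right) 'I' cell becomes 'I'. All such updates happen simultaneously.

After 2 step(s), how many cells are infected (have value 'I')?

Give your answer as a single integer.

Step 0 (initial): 2 infected
Step 1: +5 new -> 7 infected
Step 2: +8 new -> 15 infected

Answer: 15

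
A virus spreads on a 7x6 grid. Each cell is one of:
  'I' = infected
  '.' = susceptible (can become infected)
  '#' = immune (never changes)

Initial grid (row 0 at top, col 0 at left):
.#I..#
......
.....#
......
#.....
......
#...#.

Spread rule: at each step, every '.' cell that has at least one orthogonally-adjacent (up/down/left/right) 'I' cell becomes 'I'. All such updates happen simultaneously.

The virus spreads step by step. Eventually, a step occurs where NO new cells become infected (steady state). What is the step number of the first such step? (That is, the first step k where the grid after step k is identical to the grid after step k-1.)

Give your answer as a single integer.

Answer: 10

Derivation:
Step 0 (initial): 1 infected
Step 1: +2 new -> 3 infected
Step 2: +4 new -> 7 infected
Step 3: +5 new -> 12 infected
Step 4: +7 new -> 19 infected
Step 5: +5 new -> 24 infected
Step 6: +5 new -> 29 infected
Step 7: +5 new -> 34 infected
Step 8: +1 new -> 35 infected
Step 9: +1 new -> 36 infected
Step 10: +0 new -> 36 infected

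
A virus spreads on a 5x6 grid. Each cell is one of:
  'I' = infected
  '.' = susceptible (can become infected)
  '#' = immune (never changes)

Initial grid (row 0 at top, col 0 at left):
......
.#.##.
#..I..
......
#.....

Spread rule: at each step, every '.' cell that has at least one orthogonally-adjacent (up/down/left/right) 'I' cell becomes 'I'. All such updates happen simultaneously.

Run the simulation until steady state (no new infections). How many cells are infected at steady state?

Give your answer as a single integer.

Step 0 (initial): 1 infected
Step 1: +3 new -> 4 infected
Step 2: +6 new -> 10 infected
Step 3: +6 new -> 16 infected
Step 4: +6 new -> 22 infected
Step 5: +2 new -> 24 infected
Step 6: +1 new -> 25 infected
Step 7: +0 new -> 25 infected

Answer: 25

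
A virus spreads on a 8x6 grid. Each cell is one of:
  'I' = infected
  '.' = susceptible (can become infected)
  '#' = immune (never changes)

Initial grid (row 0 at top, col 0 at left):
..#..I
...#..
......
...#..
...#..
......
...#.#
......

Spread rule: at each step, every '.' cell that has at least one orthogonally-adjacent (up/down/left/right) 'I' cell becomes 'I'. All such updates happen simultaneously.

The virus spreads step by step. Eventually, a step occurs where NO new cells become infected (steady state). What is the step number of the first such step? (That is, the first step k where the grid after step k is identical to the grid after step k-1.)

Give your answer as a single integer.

Step 0 (initial): 1 infected
Step 1: +2 new -> 3 infected
Step 2: +3 new -> 6 infected
Step 3: +2 new -> 8 infected
Step 4: +3 new -> 11 infected
Step 5: +3 new -> 14 infected
Step 6: +4 new -> 18 infected
Step 7: +6 new -> 24 infected
Step 8: +6 new -> 30 infected
Step 9: +6 new -> 36 infected
Step 10: +3 new -> 39 infected
Step 11: +2 new -> 41 infected
Step 12: +1 new -> 42 infected
Step 13: +0 new -> 42 infected

Answer: 13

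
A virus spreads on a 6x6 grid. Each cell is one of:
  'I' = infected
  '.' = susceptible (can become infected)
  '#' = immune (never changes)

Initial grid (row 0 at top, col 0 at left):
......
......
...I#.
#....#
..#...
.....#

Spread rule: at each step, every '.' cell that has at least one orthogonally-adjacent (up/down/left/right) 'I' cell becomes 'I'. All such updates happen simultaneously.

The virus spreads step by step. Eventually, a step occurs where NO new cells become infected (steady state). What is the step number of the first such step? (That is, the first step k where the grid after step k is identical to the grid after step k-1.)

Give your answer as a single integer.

Step 0 (initial): 1 infected
Step 1: +3 new -> 4 infected
Step 2: +7 new -> 11 infected
Step 3: +8 new -> 19 infected
Step 4: +8 new -> 27 infected
Step 5: +3 new -> 30 infected
Step 6: +1 new -> 31 infected
Step 7: +0 new -> 31 infected

Answer: 7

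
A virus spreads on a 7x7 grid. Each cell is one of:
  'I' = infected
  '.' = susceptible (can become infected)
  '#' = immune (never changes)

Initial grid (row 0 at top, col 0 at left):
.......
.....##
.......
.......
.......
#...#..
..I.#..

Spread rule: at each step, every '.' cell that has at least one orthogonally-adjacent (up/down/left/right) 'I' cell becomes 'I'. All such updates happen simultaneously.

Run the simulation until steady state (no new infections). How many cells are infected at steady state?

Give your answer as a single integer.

Step 0 (initial): 1 infected
Step 1: +3 new -> 4 infected
Step 2: +4 new -> 8 infected
Step 3: +3 new -> 11 infected
Step 4: +5 new -> 16 infected
Step 5: +6 new -> 22 infected
Step 6: +8 new -> 30 infected
Step 7: +8 new -> 38 infected
Step 8: +4 new -> 42 infected
Step 9: +1 new -> 43 infected
Step 10: +1 new -> 44 infected
Step 11: +0 new -> 44 infected

Answer: 44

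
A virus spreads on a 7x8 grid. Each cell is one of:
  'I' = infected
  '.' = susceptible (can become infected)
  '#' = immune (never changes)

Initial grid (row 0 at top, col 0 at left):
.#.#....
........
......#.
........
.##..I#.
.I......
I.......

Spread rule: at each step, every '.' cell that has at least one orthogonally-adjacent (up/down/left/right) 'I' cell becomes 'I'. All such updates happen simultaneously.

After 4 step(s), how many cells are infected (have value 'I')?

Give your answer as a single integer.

Step 0 (initial): 3 infected
Step 1: +6 new -> 9 infected
Step 2: +10 new -> 19 infected
Step 3: +9 new -> 28 infected
Step 4: +10 new -> 38 infected

Answer: 38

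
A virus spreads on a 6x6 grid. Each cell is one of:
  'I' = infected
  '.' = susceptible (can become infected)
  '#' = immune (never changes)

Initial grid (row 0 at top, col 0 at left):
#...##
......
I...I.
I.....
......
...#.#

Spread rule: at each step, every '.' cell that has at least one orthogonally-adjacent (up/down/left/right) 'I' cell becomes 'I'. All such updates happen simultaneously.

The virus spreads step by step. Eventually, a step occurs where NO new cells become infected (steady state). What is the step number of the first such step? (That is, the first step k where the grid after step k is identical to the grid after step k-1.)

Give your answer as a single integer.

Step 0 (initial): 3 infected
Step 1: +8 new -> 11 infected
Step 2: +10 new -> 21 infected
Step 3: +8 new -> 29 infected
Step 4: +2 new -> 31 infected
Step 5: +0 new -> 31 infected

Answer: 5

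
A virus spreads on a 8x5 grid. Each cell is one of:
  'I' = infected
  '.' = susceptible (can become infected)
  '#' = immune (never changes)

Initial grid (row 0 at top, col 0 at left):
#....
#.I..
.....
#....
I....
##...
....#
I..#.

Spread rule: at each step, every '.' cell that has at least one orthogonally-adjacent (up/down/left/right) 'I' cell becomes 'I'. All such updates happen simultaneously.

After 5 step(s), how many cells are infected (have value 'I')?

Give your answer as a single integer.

Step 0 (initial): 3 infected
Step 1: +7 new -> 10 infected
Step 2: +10 new -> 20 infected
Step 3: +7 new -> 27 infected
Step 4: +4 new -> 31 infected
Step 5: +1 new -> 32 infected

Answer: 32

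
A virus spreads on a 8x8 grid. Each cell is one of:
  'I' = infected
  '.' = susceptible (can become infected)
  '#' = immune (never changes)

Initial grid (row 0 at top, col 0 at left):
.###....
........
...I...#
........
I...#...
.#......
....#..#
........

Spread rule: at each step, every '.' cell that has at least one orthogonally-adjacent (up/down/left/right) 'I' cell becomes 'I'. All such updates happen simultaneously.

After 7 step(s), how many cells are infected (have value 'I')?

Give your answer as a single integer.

Step 0 (initial): 2 infected
Step 1: +7 new -> 9 infected
Step 2: +11 new -> 20 infected
Step 3: +10 new -> 30 infected
Step 4: +9 new -> 39 infected
Step 5: +7 new -> 46 infected
Step 6: +5 new -> 51 infected
Step 7: +3 new -> 54 infected

Answer: 54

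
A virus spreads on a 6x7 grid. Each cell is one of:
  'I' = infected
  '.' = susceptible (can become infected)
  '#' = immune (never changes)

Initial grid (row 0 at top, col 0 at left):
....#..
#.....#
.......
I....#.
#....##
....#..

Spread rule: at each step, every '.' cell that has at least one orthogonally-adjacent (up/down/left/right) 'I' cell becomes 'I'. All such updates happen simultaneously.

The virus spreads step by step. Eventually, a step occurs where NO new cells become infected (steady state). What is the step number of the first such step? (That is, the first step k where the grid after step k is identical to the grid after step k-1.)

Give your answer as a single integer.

Answer: 10

Derivation:
Step 0 (initial): 1 infected
Step 1: +2 new -> 3 infected
Step 2: +3 new -> 6 infected
Step 3: +5 new -> 11 infected
Step 4: +7 new -> 18 infected
Step 5: +6 new -> 24 infected
Step 6: +3 new -> 27 infected
Step 7: +2 new -> 29 infected
Step 8: +2 new -> 31 infected
Step 9: +1 new -> 32 infected
Step 10: +0 new -> 32 infected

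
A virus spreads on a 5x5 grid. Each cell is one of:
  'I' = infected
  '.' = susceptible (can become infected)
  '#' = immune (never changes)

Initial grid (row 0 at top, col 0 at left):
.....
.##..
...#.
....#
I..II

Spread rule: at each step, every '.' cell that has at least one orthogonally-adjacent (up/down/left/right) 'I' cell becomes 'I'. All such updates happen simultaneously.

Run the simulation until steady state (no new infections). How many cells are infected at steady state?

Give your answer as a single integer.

Step 0 (initial): 3 infected
Step 1: +4 new -> 7 infected
Step 2: +3 new -> 10 infected
Step 3: +3 new -> 13 infected
Step 4: +1 new -> 14 infected
Step 5: +1 new -> 15 infected
Step 6: +1 new -> 16 infected
Step 7: +1 new -> 17 infected
Step 8: +2 new -> 19 infected
Step 9: +1 new -> 20 infected
Step 10: +1 new -> 21 infected
Step 11: +0 new -> 21 infected

Answer: 21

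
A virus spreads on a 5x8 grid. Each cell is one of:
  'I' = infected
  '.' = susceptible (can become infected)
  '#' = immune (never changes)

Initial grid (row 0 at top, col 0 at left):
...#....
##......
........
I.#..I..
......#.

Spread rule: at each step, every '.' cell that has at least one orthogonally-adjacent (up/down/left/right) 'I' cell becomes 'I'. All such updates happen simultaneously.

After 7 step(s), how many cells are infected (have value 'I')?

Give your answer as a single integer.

Answer: 35

Derivation:
Step 0 (initial): 2 infected
Step 1: +7 new -> 9 infected
Step 2: +8 new -> 17 infected
Step 3: +9 new -> 26 infected
Step 4: +5 new -> 31 infected
Step 5: +2 new -> 33 infected
Step 6: +1 new -> 34 infected
Step 7: +1 new -> 35 infected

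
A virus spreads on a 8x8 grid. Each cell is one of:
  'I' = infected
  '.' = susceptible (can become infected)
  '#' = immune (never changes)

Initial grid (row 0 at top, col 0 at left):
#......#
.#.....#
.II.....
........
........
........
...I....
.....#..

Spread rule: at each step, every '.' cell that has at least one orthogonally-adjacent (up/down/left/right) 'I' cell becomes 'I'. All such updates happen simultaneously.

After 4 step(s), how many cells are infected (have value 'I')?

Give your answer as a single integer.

Answer: 49

Derivation:
Step 0 (initial): 3 infected
Step 1: +9 new -> 12 infected
Step 2: +15 new -> 27 infected
Step 3: +12 new -> 39 infected
Step 4: +10 new -> 49 infected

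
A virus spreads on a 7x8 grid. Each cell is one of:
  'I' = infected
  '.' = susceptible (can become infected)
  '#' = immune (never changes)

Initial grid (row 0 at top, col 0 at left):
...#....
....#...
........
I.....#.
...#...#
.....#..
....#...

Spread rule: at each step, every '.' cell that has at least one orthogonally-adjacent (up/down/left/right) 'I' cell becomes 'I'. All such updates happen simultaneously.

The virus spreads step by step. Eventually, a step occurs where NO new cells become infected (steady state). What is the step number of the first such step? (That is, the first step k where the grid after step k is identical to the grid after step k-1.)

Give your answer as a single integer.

Step 0 (initial): 1 infected
Step 1: +3 new -> 4 infected
Step 2: +5 new -> 9 infected
Step 3: +7 new -> 16 infected
Step 4: +6 new -> 22 infected
Step 5: +7 new -> 29 infected
Step 6: +4 new -> 33 infected
Step 7: +3 new -> 36 infected
Step 8: +4 new -> 40 infected
Step 9: +6 new -> 46 infected
Step 10: +3 new -> 49 infected
Step 11: +0 new -> 49 infected

Answer: 11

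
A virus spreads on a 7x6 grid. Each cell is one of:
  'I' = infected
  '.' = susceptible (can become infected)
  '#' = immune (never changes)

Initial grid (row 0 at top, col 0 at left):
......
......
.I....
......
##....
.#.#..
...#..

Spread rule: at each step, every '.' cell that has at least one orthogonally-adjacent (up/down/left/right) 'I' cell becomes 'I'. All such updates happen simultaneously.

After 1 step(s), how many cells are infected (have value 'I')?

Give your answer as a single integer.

Answer: 5

Derivation:
Step 0 (initial): 1 infected
Step 1: +4 new -> 5 infected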